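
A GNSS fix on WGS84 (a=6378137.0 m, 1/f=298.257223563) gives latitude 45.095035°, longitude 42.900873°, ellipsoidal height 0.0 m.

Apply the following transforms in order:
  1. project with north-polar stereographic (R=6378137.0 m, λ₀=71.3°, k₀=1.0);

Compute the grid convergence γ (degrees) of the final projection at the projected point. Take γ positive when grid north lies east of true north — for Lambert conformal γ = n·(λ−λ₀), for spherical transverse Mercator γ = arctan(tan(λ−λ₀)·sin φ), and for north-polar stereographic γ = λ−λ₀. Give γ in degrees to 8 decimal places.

-28.39912700

start: φ=45.095035°, λ=42.900873°, h=0.000 m
→ into stereo (λ₀=71.3°): φ=45.09503500°, λ−λ₀=-28.39912700°
convergence γ = -28.39912700°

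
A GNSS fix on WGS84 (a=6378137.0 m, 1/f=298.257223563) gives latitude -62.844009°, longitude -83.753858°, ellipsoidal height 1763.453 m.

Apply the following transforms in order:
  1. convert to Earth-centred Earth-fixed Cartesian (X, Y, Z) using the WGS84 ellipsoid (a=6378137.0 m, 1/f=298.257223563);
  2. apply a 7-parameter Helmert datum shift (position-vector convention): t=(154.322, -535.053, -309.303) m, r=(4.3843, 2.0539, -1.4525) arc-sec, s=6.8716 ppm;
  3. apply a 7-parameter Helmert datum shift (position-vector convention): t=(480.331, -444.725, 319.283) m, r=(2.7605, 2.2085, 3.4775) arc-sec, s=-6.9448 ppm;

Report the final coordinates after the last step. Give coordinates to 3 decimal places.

X=318201.300 m, Y=-2903073.560 m, Z=-5653729.363 m

start: φ=-62.844009°, λ=-83.753858°, h=1763.453 m
→ ECEF (a=6378137.000, f=1/298.257223563): X=317655.0059, Y=-2902292.9587, Z=-5653632.6561
→ Helmert 7p (PV): X=317734.7759, Y=-2902730.0194, Z=-5654045.6624
→ Helmert 7p (PV): X=318201.3002, Y=-2903073.5596, Z=-5653729.3630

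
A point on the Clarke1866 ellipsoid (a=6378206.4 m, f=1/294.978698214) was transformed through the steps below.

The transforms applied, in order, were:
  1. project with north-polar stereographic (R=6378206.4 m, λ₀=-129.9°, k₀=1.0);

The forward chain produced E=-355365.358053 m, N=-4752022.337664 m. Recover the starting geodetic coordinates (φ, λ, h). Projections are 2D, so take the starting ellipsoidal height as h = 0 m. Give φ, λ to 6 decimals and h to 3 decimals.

φ=49.032601°, λ=-134.176728°, h=0.000 m

start: E=-355365.3581, N=-4752022.3377 m
→ stereo⁻¹: φ=49.03260100°, λ=-134.17672800°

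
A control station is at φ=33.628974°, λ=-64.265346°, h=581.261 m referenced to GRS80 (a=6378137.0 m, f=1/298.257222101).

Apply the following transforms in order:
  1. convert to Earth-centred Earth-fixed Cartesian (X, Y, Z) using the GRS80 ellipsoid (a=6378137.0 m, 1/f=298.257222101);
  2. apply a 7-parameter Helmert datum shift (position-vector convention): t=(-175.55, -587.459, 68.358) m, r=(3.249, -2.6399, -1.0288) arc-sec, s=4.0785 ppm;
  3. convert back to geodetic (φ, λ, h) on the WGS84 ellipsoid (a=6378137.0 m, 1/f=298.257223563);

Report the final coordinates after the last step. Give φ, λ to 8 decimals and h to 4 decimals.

start: φ=33.628974°, λ=-64.265346°, h=581.261 m
→ ECEF (a=6378137.000, f=1/298.257222101): X=2308508.3669, Y=-4789310.9355, Z=3512576.1149
→ Helmert 7p (PV): X=2308273.3879, Y=-4789984.7709, Z=3512612.9051
→ geod (Bowring, a=6378137.000): φ=33.62672905°, λ=-64.27077967°, h=1022.1212 m

φ=33.62672905°, λ=-64.27077967°, h=1022.1212 m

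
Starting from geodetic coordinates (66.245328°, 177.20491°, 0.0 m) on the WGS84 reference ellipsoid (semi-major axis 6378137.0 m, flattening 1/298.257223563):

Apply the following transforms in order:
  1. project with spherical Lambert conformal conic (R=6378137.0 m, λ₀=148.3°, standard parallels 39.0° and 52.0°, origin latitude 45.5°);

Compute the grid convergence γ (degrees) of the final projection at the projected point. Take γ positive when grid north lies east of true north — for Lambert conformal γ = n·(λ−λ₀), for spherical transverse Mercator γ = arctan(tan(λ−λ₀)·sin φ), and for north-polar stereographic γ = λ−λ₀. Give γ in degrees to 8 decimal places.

20.66104223

start: φ=66.245328°, λ=177.204910°, h=0.000 m
→ into lcc (λ₀=148.3°): φ=66.24532800°, λ−λ₀=28.90491000°
convergence γ = 20.66104223°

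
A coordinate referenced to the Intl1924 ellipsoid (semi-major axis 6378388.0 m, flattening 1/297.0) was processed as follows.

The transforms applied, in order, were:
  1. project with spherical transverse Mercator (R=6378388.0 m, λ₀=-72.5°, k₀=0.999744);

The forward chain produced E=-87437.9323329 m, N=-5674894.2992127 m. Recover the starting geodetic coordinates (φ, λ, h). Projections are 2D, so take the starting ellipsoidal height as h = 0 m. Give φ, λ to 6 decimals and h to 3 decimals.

φ=-50.982842°, λ=-73.747951°, h=0.000 m

start: E=-87437.9323, N=-5674894.2992 m
→ tm⁻¹: φ=-50.98284200°, λ=-73.74795100°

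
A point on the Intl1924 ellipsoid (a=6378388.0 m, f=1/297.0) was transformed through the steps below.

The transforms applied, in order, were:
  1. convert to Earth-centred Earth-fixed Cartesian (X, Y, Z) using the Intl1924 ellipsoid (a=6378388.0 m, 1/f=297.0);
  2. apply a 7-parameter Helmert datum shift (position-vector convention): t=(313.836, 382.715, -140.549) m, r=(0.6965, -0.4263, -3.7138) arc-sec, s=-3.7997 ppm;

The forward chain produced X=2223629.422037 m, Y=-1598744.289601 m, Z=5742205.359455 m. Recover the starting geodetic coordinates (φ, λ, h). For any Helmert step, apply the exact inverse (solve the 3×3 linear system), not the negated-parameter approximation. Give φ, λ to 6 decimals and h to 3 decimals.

φ=64.652144°, λ=-35.724194°, h=1135.695 m

start: X=2223629.4220, Y=-1598744.2896, Z=5742205.3595 m
→ Helmert⁻¹: X=2223364.6934, Y=-1599073.6587, Z=5742368.5322
→ geod (Bowring, a=6378388.000): φ=64.65214400°, λ=-35.72419400°, h=1135.6950 m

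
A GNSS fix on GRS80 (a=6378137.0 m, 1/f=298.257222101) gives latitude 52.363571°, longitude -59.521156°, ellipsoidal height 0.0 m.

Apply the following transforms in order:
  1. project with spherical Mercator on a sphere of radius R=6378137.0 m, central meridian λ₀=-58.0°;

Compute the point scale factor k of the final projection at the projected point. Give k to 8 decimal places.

start: φ=52.363571°, λ=-59.521156°, h=0.000 m
→ into merc (λ₀=-58.0°): φ=52.36357100°, λ−λ₀=-1.52115600°
scale k = 1.63760254

1.63760254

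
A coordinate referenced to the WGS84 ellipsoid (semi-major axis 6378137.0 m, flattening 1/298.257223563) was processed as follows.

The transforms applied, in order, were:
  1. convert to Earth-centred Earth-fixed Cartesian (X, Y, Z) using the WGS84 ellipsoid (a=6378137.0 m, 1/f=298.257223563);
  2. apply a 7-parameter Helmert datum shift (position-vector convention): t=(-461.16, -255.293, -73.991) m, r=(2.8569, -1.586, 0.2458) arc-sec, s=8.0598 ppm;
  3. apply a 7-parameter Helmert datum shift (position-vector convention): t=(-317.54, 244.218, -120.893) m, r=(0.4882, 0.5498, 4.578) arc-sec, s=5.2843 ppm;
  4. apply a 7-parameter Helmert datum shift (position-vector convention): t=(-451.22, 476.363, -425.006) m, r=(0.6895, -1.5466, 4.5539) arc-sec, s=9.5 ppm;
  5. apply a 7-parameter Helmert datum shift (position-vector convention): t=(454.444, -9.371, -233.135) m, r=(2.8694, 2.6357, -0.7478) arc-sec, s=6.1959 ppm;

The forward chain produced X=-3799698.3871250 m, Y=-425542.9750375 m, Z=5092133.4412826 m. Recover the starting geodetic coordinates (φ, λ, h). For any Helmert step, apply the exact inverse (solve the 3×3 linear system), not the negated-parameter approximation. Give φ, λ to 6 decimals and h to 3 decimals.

start: X=-3799698.3871, Y=-425542.9750, Z=5092133.4413 m
→ Helmert⁻¹: X=-3800192.8139, Y=-425473.9047, Z=5092292.3838
→ Helmert⁻¹: X=-3799676.7128, Y=-425845.3084, Z=5092698.9234
→ Helmert⁻¹: X=-3799362.1255, Y=-425990.8950, Z=5092783.7856
→ Helmert⁻¹: X=-3798831.6949, Y=-425657.1044, Z=5092851.8349
→ geod (Bowring, a=6378137.000): φ=53.29324900°, λ=-173.60670500°, h=3411.0360 m

φ=53.293249°, λ=-173.606705°, h=3411.036 m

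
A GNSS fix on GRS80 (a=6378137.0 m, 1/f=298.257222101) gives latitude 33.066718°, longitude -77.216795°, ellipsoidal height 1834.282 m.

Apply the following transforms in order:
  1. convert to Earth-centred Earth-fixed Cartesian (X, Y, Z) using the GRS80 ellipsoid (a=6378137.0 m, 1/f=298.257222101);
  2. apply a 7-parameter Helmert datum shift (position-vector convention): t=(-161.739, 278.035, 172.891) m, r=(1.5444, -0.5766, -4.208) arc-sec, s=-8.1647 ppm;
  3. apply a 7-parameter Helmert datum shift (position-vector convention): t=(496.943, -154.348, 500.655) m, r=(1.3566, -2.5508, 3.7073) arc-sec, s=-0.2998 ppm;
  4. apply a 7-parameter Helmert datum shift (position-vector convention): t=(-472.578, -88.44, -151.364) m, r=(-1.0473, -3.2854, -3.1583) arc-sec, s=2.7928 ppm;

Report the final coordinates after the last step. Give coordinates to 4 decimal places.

X=1183848.5929 m, Y=-5219312.8814 m, Z=3461655.1995 m

start: φ=33.066718°, λ=-77.216795°, h=1834.282 m
→ ECEF (a=6378137.000, f=1/298.257222101): X=1184192.8910, Y=-5219325.6124, Z=3461162.7337
→ Helmert 7p (PV): X=1183905.3297, Y=-5219055.0368, Z=3461271.5964
→ Helmert 7p (PV): X=1184452.9182, Y=-5219209.3059, Z=3461751.5290
→ Helmert 7p (PV): X=1183848.5929, Y=-5219312.8814, Z=3461655.1995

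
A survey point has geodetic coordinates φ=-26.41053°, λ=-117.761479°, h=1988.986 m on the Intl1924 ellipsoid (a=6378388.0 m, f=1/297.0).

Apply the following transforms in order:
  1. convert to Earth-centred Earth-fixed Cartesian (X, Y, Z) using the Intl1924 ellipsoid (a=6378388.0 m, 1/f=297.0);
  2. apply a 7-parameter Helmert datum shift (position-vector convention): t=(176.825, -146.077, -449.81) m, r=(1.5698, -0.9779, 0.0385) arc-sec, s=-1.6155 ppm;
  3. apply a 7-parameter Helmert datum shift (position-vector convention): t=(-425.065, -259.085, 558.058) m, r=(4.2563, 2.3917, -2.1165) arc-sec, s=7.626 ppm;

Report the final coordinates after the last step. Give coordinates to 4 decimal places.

start: φ=-26.410530°, λ=-117.761479°, h=1988.986 m
→ ECEF (a=6378388.000, f=1/297.0): X=-2663518.7577, Y=-5060055.9849, Z=-2820793.3550
→ Helmert 7p (PV): X=-2663323.3120, Y=-5060172.9166, Z=-2821289.7457
→ Helmert 7p (PV): X=-2663853.3246, Y=-5060385.0436, Z=-2820826.7388

X=-2663853.3246 m, Y=-5060385.0436 m, Z=-2820826.7388 m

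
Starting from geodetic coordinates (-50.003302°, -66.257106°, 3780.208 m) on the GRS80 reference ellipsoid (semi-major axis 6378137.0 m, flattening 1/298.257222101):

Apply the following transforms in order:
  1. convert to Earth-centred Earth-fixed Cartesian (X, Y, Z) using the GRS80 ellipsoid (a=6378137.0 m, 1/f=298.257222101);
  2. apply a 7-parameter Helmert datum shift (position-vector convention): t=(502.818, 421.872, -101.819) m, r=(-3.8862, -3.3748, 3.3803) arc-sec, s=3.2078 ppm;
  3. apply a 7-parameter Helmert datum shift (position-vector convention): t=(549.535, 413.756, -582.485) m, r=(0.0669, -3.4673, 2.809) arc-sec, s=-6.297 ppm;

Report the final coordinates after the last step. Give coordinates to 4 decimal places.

start: φ=-50.003302°, λ=-66.257106°, h=3780.208 m
→ ECEF (a=6378137.000, f=1/298.257222101): X=1654827.3238, Y=-3762146.8285, Z=-4865921.0589
→ Helmert 7p (PV): X=1655476.7190, Y=-3761801.5833, Z=-4865940.5291
→ Helmert 7p (PV): X=1656148.8546, Y=-3761340.0162, Z=-4866465.7650

X=1656148.8546 m, Y=-3761340.0162 m, Z=-4866465.7650 m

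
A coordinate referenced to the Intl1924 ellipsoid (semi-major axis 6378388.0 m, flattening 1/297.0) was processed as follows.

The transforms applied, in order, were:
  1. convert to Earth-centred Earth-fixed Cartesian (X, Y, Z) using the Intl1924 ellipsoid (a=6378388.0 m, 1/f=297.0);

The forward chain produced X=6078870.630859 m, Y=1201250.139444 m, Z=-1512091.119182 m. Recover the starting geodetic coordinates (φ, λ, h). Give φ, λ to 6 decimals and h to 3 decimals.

start: X=6078870.6309, Y=1201250.1394, Z=-1512091.1192 m
→ geod (Bowring, a=6378388.000): φ=-13.80292800°, λ=11.17824300°, h=1076.0720 m

φ=-13.802928°, λ=11.178243°, h=1076.072 m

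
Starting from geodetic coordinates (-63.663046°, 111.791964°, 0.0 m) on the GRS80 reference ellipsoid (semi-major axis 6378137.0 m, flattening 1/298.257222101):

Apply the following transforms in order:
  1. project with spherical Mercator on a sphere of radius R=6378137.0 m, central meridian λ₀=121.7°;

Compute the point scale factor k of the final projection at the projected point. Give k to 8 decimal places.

start: φ=-63.663046°, λ=111.791964°, h=0.000 m
→ into merc (λ₀=121.7°): φ=-63.66304600°, λ−λ₀=-9.90803600°
scale k = 2.25403261

2.25403261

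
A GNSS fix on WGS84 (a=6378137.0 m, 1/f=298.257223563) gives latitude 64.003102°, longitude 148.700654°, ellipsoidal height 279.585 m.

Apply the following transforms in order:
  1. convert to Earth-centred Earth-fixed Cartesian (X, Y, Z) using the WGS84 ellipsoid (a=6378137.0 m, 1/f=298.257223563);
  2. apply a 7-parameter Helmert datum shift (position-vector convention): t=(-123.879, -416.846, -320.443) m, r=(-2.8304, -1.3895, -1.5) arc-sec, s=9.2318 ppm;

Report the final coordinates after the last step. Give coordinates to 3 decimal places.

X=-2395575.275 m, Y=1456081.809 m, Z=5709813.963 m

start: φ=64.003102°, λ=148.700654°, h=279.585 m
→ ECEF (a=6378137.000, f=1/298.257223563): X=-2395401.4068, Y=1456389.4343, Z=5710117.8130
→ Helmert 7p (PV): X=-2395575.2749, Y=1456081.8093, Z=5709813.9629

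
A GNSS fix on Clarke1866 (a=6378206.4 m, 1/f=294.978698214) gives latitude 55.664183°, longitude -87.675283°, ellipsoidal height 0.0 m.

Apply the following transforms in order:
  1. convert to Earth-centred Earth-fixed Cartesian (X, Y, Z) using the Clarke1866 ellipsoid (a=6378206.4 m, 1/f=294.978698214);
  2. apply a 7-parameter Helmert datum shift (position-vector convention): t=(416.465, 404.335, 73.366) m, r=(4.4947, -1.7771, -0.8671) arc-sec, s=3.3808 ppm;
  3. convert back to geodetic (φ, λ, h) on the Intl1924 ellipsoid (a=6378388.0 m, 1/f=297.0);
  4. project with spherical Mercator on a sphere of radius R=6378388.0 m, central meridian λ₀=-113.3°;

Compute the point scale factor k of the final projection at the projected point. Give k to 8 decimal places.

1.77295229

start: φ=55.664183°, λ=-87.675283°, h=0.000 m
→ ECEF (a=6378206.400, f=1/294.978698214): X=146265.8997, Y=-3602941.5582, Z=5243241.9408
→ Helmert 7p (PV): X=146622.5391, Y=-3602664.2743, Z=5243255.7816
→ geod (Bowring, a=6378388.000): φ=55.66497294°, λ=-87.66944173°, h=-418.0867 m
→ into merc (λ₀=-113.3°): φ=55.66497294°, λ−λ₀=25.63055827°
scale k = 1.77295229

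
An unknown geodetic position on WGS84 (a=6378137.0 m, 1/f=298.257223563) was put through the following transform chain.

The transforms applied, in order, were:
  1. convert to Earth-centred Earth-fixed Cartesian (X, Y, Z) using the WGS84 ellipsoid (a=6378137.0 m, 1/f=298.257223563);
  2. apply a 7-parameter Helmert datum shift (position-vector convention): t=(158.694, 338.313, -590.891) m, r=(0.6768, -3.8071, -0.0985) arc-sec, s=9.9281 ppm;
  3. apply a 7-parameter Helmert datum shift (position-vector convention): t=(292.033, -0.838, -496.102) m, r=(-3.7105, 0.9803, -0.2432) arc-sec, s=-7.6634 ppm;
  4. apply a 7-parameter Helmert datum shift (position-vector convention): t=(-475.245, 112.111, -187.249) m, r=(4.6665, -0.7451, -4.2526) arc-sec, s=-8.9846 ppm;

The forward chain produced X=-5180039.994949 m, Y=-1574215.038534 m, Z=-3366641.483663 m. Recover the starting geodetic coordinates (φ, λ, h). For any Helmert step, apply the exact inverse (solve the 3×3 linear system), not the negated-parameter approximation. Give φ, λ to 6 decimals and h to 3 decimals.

φ=-32.036602°, λ=-163.089970°, h=2667.474 m

start: X=-5180039.9949, Y=-1574215.0385, Z=-3366641.4837 m
→ Helmert⁻¹: X=-5179590.9851, Y=-1574524.2445, Z=-3366430.1489
→ Helmert⁻¹: X=-5179904.8601, Y=-1574481.0290, Z=-3366012.7831
→ Helmert⁻¹: X=-5180073.4887, Y=-1574817.2231, Z=-3365287.7025
→ geod (Bowring, a=6378137.000): φ=-32.03660200°, λ=-163.08997000°, h=2667.4740 m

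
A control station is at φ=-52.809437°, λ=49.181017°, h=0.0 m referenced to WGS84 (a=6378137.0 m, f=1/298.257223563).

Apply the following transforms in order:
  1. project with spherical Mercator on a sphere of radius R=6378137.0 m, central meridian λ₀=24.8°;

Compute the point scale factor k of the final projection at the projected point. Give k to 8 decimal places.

1.65434753

start: φ=-52.809437°, λ=49.181017°, h=0.000 m
→ into merc (λ₀=24.8°): φ=-52.80943700°, λ−λ₀=24.38101700°
scale k = 1.65434753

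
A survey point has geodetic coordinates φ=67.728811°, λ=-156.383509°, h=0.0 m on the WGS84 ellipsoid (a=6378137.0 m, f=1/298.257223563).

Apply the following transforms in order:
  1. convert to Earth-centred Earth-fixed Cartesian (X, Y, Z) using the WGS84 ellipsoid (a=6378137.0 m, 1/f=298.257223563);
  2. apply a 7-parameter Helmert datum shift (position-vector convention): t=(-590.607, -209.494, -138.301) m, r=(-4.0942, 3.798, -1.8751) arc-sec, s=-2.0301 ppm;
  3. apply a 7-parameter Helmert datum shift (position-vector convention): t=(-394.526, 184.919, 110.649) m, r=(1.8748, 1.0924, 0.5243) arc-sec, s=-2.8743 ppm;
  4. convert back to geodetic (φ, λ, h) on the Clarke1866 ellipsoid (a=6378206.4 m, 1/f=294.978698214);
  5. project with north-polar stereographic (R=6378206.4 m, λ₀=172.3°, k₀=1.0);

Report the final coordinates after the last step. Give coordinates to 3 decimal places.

E=1305034.601 m, N=-2145791.190 m

start: φ=67.728811°, λ=-156.383509°, h=0.000 m
→ ECEF (a=6378137.000, f=1/298.257223563): X=-2221180.3945, Y=-971171.2799, Z=5879696.0486
→ Helmert 7p (PV): X=-2221667.0570, Y=-971241.9029, Z=5879605.9872
→ Helmert 7p (PV): X=-2222021.5896, Y=-971113.2808, Z=5879702.6748
→ geod (Bowring, a=6378206.400): φ=67.72413139°, λ=-156.39272691°, h=423.7062 m
→ stereo (R=6378206.4, λ₀=172.3°): E=1305034.6013, N=-2145791.1896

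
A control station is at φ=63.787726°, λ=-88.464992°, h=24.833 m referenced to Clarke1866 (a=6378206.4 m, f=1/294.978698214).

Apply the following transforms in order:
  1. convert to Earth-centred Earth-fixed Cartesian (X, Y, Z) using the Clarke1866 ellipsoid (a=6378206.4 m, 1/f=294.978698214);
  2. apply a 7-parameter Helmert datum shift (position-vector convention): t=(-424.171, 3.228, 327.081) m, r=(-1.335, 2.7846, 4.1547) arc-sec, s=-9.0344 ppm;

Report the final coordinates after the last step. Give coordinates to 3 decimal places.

start: φ=63.787726°, λ=-88.464992°, h=24.833 m
→ ECEF (a=6378206.400, f=1/294.978698214): X=75674.2413, Y=-2823944.4006, Z=5699131.6054
→ Helmert 7p (PV): X=75383.2059, Y=-2823877.2497, Z=5699424.4537

X=75383.206 m, Y=-2823877.250 m, Z=5699424.454 m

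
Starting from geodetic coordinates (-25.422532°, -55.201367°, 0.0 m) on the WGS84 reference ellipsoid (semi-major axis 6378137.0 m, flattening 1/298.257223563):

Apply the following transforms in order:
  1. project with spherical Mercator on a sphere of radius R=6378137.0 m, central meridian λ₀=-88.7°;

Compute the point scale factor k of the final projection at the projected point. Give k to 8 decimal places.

start: φ=-25.422532°, λ=-55.201367°, h=0.000 m
→ into merc (λ₀=-88.7°): φ=-25.42253200°, λ−λ₀=33.49863300°
scale k = 1.10721551

1.10721551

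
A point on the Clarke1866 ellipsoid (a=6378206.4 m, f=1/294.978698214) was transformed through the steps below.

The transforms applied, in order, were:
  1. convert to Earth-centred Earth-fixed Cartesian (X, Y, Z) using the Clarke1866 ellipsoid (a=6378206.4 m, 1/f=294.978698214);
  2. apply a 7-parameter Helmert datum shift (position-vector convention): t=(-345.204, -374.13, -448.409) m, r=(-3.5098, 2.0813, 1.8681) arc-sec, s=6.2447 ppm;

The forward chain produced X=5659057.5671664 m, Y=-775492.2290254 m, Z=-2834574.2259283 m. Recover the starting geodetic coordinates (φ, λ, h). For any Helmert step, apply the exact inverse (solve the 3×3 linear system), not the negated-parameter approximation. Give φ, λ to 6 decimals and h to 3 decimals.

start: X=5659057.5672, Y=-775492.2290, Z=-2834574.2259 m
→ Helmert⁻¹: X=5659389.0070, Y=-775116.2902, Z=-2834064.2025
→ geod (Bowring, a=6378206.400): φ=-26.54304500°, λ=-7.79877200°, h=2712.1460 m

φ=-26.543045°, λ=-7.798772°, h=2712.146 m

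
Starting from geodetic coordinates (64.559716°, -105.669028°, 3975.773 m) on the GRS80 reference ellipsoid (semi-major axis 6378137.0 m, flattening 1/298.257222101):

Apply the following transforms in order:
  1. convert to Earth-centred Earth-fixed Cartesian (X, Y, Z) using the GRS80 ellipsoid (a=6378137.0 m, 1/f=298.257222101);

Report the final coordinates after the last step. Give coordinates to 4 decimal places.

X=-742470.0535 m, Y=-2646913.0116 m, Z=5740384.3323 m

start: φ=64.559716°, λ=-105.669028°, h=3975.773 m
→ ECEF (a=6378137.000, f=1/298.257222101): X=-742470.0535, Y=-2646913.0116, Z=5740384.3323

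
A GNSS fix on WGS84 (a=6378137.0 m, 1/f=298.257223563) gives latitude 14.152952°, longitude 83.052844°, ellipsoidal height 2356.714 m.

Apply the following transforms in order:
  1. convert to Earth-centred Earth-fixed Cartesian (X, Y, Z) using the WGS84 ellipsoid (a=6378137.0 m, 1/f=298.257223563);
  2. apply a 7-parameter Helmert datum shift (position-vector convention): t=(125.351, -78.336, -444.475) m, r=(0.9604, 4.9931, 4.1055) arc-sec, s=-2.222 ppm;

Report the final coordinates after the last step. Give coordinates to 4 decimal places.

X=748508.8500 m, Y=6142544.8534 m, Z=1549535.0862 m

start: φ=14.152952°, λ=83.052844°, h=2356.714 m
→ ECEF (a=6378137.000, f=1/298.257223563): X=748469.9044, Y=6142629.1577, Z=1549972.5227
→ Helmert 7p (PV): X=748508.8500, Y=6142544.8534, Z=1549535.0862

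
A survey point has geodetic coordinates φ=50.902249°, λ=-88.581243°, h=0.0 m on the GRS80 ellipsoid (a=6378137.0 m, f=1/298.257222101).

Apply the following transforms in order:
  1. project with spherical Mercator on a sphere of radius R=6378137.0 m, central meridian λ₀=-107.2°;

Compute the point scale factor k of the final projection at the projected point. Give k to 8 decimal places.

start: φ=50.902249°, λ=-88.581243°, h=0.000 m
→ into merc (λ₀=-107.2°): φ=50.90224900°, λ−λ₀=18.61875700°
scale k = 1.58567729

1.58567729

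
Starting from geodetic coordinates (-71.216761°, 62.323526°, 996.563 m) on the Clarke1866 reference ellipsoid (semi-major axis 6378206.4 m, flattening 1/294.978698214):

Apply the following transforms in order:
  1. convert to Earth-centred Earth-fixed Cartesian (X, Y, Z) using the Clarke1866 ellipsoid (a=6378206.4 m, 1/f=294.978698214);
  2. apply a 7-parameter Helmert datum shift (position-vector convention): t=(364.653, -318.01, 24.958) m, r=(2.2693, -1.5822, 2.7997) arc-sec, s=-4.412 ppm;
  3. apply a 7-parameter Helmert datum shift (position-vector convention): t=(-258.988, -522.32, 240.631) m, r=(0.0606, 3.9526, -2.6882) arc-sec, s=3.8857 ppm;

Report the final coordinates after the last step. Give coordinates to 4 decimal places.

start: φ=-71.216761°, λ=62.323526°, h=996.563 m
→ ECEF (a=6378206.400, f=1/294.978698214): X=956960.2941, Y=1824560.6653, Z=-6016872.9865
→ Helmert 7p (PV): X=957342.1133, Y=1824313.7910, Z=-6016794.0680
→ Helmert 7p (PV): X=956995.3224, Y=1823787.8506, Z=-6016594.6258

X=956995.3224 m, Y=1823787.8506 m, Z=-6016594.6258 m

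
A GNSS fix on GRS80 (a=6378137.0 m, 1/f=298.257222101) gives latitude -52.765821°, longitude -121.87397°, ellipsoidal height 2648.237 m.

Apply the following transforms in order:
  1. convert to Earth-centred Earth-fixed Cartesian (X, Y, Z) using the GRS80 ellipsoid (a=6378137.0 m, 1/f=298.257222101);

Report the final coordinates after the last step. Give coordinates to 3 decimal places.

X=-2043068.587 m, Y=-3285653.259 m, Z=-5056925.924 m

start: φ=-52.765821°, λ=-121.873970°, h=2648.237 m
→ ECEF (a=6378137.000, f=1/298.257222101): X=-2043068.5869, Y=-3285653.2595, Z=-5056925.9242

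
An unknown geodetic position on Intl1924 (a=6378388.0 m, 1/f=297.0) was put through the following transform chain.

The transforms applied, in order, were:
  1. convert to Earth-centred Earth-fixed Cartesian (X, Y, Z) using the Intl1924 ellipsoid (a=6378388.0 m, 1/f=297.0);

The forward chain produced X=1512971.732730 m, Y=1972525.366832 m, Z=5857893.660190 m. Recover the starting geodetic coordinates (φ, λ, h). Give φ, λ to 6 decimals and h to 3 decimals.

φ=67.143390°, λ=52.510975°, h=3381.614 m

start: X=1512971.7327, Y=1972525.3668, Z=5857893.6602 m
→ geod (Bowring, a=6378388.000): φ=67.14339000°, λ=52.51097500°, h=3381.6140 m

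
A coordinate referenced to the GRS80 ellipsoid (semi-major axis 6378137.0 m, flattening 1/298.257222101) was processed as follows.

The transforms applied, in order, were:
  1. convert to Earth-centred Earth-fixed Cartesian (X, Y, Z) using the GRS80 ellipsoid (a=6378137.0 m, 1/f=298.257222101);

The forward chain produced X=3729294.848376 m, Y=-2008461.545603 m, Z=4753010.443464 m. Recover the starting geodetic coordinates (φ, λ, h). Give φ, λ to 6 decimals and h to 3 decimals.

start: X=3729294.8484, Y=-2008461.5456, Z=4753010.4435 m
→ geod (Bowring, a=6378137.000): φ=48.48455300°, λ=-28.30527800°, h=335.4480 m

φ=48.484553°, λ=-28.305278°, h=335.448 m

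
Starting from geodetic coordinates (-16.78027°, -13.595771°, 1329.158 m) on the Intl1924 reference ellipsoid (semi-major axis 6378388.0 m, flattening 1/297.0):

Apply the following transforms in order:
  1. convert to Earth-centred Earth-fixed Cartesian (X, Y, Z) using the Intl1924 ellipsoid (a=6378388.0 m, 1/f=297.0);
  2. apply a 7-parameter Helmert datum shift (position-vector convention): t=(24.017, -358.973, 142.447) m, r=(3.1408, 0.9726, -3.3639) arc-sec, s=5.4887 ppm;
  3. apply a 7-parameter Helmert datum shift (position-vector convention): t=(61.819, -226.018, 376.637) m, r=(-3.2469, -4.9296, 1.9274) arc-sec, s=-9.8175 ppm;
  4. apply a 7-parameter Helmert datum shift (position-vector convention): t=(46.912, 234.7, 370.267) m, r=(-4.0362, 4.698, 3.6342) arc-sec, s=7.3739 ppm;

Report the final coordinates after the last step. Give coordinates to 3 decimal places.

start: φ=-16.780270°, λ=-13.595771°, h=1329.158 m
→ ECEF (a=6378388.000, f=1/297.0): X=5938567.9278, Y=-1436226.8118, Z=-1829971.0580
→ Helmert 7p (PV): X=5938592.4879, Y=-1436662.6532, Z=-1829888.5270
→ Helmert 7p (PV): X=5938653.1620, Y=-1436847.8801, Z=-1829329.3830
→ Helmert 7p (PV): X=5938727.5150, Y=-1436554.9375, Z=-1829079.7517

X=5938727.515 m, Y=-1436554.937 m, Z=-1829079.752 m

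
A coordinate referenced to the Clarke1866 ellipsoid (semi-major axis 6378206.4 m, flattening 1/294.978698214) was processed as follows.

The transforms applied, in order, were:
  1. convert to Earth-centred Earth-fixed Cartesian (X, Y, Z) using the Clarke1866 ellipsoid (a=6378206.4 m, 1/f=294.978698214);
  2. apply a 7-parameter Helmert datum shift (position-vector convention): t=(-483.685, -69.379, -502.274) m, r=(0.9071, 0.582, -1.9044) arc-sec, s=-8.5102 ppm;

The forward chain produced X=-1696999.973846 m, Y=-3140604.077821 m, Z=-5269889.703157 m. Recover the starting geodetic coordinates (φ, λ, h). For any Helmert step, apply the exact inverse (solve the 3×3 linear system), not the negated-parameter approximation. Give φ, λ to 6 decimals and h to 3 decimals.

φ=-56.066653°, λ=-118.376994°, h=1248.649 m

start: X=-1696999.9738, Y=-3140604.0778, Z=-5269889.7032 m
→ Helmert⁻¹: X=-1696486.8619, Y=-3140600.2625, Z=-5269423.2484
→ geod (Bowring, a=6378206.400): φ=-56.06665300°, λ=-118.37699400°, h=1248.6490 m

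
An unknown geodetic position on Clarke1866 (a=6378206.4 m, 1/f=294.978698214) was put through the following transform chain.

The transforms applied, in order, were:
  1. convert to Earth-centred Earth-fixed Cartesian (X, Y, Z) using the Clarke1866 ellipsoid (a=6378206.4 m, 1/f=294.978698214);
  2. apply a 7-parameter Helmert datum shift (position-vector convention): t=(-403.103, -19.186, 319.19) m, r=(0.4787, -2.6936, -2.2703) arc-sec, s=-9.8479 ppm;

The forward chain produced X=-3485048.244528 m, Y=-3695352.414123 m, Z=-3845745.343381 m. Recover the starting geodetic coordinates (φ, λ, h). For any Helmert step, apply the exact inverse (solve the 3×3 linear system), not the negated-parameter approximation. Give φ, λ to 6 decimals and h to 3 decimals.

start: X=-3485048.2445, Y=-3695352.4141, Z=-3845745.3434 m
→ Helmert⁻¹: X=-3484689.0092, Y=-3695416.9007, Z=-3846048.3267
→ geod (Bowring, a=6378206.400): φ=-37.32051300°, λ=-133.31891700°, h=825.1150 m

φ=-37.320513°, λ=-133.318917°, h=825.115 m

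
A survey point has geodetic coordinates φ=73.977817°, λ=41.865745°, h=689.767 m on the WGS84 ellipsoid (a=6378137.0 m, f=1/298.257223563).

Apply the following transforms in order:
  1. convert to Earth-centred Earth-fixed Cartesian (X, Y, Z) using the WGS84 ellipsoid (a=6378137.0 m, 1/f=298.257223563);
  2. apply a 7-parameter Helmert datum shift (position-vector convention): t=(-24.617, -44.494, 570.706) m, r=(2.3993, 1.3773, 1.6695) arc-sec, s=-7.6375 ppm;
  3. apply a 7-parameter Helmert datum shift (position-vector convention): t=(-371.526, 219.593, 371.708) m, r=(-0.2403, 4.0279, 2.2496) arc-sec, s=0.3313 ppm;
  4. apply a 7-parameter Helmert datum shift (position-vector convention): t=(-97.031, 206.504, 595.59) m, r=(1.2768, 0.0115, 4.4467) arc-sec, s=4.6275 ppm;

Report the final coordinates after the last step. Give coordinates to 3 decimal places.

start: φ=73.977817°, λ=41.865745°, h=689.767 m
→ ECEF (a=6378137.000, f=1/298.257223563): X=1315222.9462, Y=1178663.4631, Z=6108918.7893
→ Helmert 7p (PV): X=1315219.5352, Y=1178549.5531, Z=6109447.7666
→ Helmert 7p (PV): X=1314954.8954, Y=1178790.9984, Z=6109794.4423
→ Helmert 7p (PV): X=1314838.8772, Y=1178993.4850, Z=6110425.5289

X=1314838.877 m, Y=1178993.485 m, Z=6110425.529 m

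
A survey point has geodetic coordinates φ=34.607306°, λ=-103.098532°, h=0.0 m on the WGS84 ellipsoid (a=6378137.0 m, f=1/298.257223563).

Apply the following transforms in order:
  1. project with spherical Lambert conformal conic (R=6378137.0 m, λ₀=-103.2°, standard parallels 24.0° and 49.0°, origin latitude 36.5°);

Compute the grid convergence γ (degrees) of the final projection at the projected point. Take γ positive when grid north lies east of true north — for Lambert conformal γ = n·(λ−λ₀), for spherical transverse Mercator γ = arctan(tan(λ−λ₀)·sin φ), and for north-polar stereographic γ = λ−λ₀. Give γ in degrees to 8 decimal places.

0.06084671

start: φ=34.607306°, λ=-103.098532°, h=0.000 m
→ into lcc (λ₀=-103.2°): φ=34.60730600°, λ−λ₀=0.10146800°
convergence γ = 0.06084671°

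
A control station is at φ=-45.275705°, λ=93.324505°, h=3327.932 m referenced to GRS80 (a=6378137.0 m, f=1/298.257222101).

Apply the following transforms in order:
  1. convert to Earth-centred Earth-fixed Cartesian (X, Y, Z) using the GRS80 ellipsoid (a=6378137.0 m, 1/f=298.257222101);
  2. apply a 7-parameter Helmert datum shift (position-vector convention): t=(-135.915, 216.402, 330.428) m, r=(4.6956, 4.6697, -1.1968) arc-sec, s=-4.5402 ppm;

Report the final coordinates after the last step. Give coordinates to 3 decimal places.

start: φ=-45.275705°, λ=93.324505°, h=3327.932 m
→ ECEF (a=6378137.000, f=1/298.257222101): X=-260855.9932, Y=4490644.6817, Z=-4511326.6811
→ Helmert 7p (PV): X=-261066.8011, Y=4490944.9083, Z=-4510867.6366

X=-261066.801 m, Y=4490944.908 m, Z=-4510867.637 m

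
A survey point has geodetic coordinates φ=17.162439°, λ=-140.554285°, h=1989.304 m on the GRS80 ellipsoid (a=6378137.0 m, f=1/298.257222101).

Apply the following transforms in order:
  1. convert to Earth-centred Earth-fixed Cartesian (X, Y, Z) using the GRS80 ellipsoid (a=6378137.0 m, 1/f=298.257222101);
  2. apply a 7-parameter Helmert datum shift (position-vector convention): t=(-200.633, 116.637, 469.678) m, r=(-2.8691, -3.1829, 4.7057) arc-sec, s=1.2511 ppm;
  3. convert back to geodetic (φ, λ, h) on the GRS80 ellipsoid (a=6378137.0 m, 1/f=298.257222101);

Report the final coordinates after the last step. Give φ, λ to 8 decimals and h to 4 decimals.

start: φ=17.162439°, λ=-140.554285°, h=1989.304 m
→ ECEF (a=6378137.000, f=1/298.257222101): X=-4708892.1085, Y=-3874223.8075, Z=1870604.5730
→ Helmert 7p (PV): X=-4709039.1122, Y=-3874193.4261, Z=1871057.8174
→ geod (Bowring, a=6378137.000): φ=17.16609957°, λ=-140.55538301°, h=2213.0843 m

φ=17.16609957°, λ=-140.55538301°, h=2213.0843 m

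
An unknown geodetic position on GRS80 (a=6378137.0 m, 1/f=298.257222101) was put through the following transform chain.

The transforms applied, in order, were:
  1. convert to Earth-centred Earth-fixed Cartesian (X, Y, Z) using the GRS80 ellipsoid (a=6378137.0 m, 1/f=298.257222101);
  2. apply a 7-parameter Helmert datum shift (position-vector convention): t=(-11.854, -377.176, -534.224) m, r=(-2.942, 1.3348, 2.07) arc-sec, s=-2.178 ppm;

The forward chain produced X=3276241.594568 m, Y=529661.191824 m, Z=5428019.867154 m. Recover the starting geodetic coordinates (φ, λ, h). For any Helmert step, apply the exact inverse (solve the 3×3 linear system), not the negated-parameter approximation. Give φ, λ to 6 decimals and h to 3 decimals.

start: X=3276241.5946, Y=529661.1918, Z=5428019.8672 m
→ Helmert⁻¹: X=3276230.7724, Y=529929.2139, Z=5428594.6745
→ geod (Bowring, a=6378137.000): φ=58.73115800°, λ=9.18799600°, h=166.7330 m

φ=58.731158°, λ=9.187996°, h=166.733 m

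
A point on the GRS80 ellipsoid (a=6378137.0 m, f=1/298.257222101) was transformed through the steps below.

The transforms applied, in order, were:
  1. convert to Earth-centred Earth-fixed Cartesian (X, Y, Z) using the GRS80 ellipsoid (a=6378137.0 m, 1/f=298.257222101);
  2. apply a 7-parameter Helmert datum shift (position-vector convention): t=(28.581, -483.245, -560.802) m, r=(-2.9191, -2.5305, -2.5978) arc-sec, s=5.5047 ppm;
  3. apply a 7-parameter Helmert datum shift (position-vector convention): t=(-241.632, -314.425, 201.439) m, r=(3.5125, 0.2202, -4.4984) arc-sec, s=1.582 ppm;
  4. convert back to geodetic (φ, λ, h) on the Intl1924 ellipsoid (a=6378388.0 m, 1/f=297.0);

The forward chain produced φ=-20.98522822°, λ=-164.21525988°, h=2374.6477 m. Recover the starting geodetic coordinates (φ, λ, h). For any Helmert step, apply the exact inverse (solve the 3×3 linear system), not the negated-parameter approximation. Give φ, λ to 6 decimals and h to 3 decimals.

φ=-20.982348°, λ=-164.220117°, h=2045.924 m

start: φ=-20.985228°, λ=-164.215260°, h=2374.648 m
→ ECEF (a=6378388.000, f=1/297.0): X=-5735360.4711, Y=-1621293.7079, Z=-2270747.3102
→ Helmert⁻¹: X=-5735071.9866, Y=-1621140.4657, Z=-2270923.6726
→ Helmert⁻¹: X=-5735076.4386, Y=-1620688.4001, Z=-2270302.9502
→ geod (Bowring, a=6378137.000): φ=-20.98234800°, λ=-164.22011700°, h=2045.9240 m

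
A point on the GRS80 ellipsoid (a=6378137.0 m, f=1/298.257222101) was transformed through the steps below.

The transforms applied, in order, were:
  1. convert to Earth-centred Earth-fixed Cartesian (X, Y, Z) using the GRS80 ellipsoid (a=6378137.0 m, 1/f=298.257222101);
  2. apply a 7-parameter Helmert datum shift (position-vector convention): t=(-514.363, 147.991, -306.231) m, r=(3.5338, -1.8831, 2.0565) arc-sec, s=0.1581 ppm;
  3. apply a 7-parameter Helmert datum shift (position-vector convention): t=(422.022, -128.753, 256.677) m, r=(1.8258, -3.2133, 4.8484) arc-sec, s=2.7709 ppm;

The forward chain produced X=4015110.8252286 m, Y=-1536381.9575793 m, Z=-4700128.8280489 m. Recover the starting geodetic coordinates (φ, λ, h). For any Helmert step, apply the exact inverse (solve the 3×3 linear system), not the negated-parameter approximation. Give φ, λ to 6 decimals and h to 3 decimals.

start: X=4015110.8252, Y=-1536381.9576, Z=-4700128.8280 m
→ Helmert⁻¹: X=4014568.3395, Y=-1536384.9199, Z=-4700421.4222
→ Helmert⁻¹: X=4015023.8371, Y=-1536653.2227, Z=-4700124.7769
→ geod (Bowring, a=6378137.000): φ=-47.74345900°, λ=-20.94313800°, h=3218.6800 m

φ=-47.743459°, λ=-20.943138°, h=3218.680 m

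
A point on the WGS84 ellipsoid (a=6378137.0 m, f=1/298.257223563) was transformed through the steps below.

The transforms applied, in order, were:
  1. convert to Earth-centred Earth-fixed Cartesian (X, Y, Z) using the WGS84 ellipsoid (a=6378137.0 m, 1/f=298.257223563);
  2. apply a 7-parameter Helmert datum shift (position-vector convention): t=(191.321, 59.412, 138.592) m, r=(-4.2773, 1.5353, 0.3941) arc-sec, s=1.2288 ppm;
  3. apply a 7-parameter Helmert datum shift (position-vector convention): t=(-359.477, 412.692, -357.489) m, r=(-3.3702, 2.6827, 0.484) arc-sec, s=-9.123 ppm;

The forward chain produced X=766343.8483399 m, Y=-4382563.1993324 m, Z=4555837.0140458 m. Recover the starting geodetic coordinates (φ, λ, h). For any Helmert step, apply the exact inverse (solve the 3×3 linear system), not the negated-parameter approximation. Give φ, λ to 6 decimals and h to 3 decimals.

start: X=766343.8483, Y=-4382563.1993, Z=4555837.0140 m
→ Helmert⁻¹: X=766640.7771, Y=-4383092.1207, Z=4556174.4244
→ Helmert⁻¹: X=766406.2280, Y=-4383242.0874, Z=4555945.0436
→ geod (Bowring, a=6378137.000): φ=45.86797800°, λ=-80.08214000°, h=1258.4620 m

φ=45.867978°, λ=-80.082140°, h=1258.462 m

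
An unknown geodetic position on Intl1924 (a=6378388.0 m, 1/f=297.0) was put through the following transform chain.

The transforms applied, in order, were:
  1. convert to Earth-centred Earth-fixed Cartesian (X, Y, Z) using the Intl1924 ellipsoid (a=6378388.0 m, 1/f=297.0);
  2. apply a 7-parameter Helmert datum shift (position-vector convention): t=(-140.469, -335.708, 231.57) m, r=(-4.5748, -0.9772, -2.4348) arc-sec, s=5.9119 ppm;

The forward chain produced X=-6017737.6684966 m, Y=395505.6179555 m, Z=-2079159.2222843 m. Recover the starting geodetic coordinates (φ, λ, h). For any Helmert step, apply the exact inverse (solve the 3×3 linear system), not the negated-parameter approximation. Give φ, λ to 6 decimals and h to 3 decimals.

start: X=-6017737.6685, Y=395505.6180, Z=-2079159.2223 m
→ Helmert⁻¹: X=-6017576.1476, Y=395814.0711, Z=-2079341.2115
→ geod (Bowring, a=6378388.000): φ=-19.14353200°, λ=176.23671500°, h=2897.2340 m

φ=-19.143532°, λ=176.236715°, h=2897.234 m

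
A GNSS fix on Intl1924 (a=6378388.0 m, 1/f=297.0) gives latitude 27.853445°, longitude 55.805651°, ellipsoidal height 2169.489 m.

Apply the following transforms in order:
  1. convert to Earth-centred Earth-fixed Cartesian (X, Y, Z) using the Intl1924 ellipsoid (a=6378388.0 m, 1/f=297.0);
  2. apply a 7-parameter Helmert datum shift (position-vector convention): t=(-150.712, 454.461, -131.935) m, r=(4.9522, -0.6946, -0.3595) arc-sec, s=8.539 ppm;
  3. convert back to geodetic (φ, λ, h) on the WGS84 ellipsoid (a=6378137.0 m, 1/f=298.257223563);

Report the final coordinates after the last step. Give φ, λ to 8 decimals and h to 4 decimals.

φ=27.85173554°, λ=55.80908624°, h=2651.2599 m

start: φ=27.853445°, λ=55.805651°, h=2169.489 m
→ ECEF (a=6378388.000, f=1/297.0): X=3172772.1236, Y=4669583.0180, Z=2963210.5875
→ Helmert 7p (PV): X=3172646.6638, Y=4670000.6785, Z=2963226.7525
→ geod (Bowring, a=6378137.000): φ=27.85173554°, λ=55.80908624°, h=2651.2599 m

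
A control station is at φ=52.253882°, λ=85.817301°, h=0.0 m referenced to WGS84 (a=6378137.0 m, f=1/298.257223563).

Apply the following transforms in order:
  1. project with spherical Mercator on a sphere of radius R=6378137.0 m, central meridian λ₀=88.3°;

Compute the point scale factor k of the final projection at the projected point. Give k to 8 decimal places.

1.63354996

start: φ=52.253882°, λ=85.817301°, h=0.000 m
→ into merc (λ₀=88.3°): φ=52.25388200°, λ−λ₀=-2.48269900°
scale k = 1.63354996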